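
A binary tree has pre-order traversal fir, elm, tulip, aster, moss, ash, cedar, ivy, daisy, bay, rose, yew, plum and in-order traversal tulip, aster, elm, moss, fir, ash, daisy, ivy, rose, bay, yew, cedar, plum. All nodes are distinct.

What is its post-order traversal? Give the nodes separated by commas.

The first element of pre-order is the root; it splits in-order into left and right subtrees.
Root fir: left subtree has 4 nodes {tulip, aster, elm, moss}, right has 8 {ash, daisy, ivy, rose, bay, yew, cedar, plum}.
  Root elm: left subtree has 2 nodes {tulip, aster}, right has 1 {moss}.
    Root tulip: left subtree has 0 nodes { }, right has 1 {aster}.
  Root ash: left subtree has 0 nodes { }, right has 7 {daisy, ivy, rose, bay, yew, cedar, plum}.
    Root cedar: left subtree has 5 nodes {daisy, ivy, rose, bay, yew}, right has 1 {plum}.
      Root ivy: left subtree has 1 node {daisy}, right has 3 {rose, bay, yew}.
        Root bay: left subtree has 1 node {rose}, right has 1 {yew}.

aster, tulip, moss, elm, daisy, rose, yew, bay, ivy, plum, cedar, ash, fir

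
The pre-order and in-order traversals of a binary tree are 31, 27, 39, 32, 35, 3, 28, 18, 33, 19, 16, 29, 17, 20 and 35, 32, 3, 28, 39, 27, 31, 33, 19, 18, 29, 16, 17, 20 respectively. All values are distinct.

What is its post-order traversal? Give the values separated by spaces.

35 28 3 32 39 27 19 33 29 20 17 16 18 31

The first element of pre-order is the root; it splits in-order into left and right subtrees.
Root 31: left subtree has 6 nodes {35, 32, 3, 28, 39, 27}, right has 7 {33, 19, 18, 29, 16, 17, 20}.
  Root 27: left subtree has 5 nodes {35, 32, 3, 28, 39}, right has 0 { }.
    Root 39: left subtree has 4 nodes {35, 32, 3, 28}, right has 0 { }.
      Root 32: left subtree has 1 node {35}, right has 2 {3, 28}.
        Root 3: left subtree has 0 nodes { }, right has 1 {28}.
  Root 18: left subtree has 2 nodes {33, 19}, right has 4 {29, 16, 17, 20}.
    Root 33: left subtree has 0 nodes { }, right has 1 {19}.
    Root 16: left subtree has 1 node {29}, right has 2 {17, 20}.
      Root 17: left subtree has 0 nodes { }, right has 1 {20}.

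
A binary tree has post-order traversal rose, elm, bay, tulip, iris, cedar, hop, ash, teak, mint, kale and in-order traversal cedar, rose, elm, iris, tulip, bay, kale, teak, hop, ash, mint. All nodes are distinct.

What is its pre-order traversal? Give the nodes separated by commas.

kale, cedar, iris, elm, rose, tulip, bay, mint, teak, ash, hop

The last element of post-order is the root; it splits in-order into left and right subtrees.
Root kale: left subtree has 6 nodes {cedar, rose, elm, iris, tulip, bay}, right has 4 {teak, hop, ash, mint}.
  Root cedar: left subtree has 0 nodes { }, right has 5 {rose, elm, iris, tulip, bay}.
    Root iris: left subtree has 2 nodes {rose, elm}, right has 2 {tulip, bay}.
      Root elm: left subtree has 1 node {rose}, right has 0 { }.
      Root tulip: left subtree has 0 nodes { }, right has 1 {bay}.
  Root mint: left subtree has 3 nodes {teak, hop, ash}, right has 0 { }.
    Root teak: left subtree has 0 nodes { }, right has 2 {hop, ash}.
      Root ash: left subtree has 1 node {hop}, right has 0 { }.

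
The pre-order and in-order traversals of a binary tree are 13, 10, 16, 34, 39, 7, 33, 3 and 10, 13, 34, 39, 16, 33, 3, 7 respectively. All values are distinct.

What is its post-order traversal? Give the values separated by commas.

10, 39, 34, 3, 33, 7, 16, 13

The first element of pre-order is the root; it splits in-order into left and right subtrees.
Root 13: left subtree has 1 node {10}, right has 6 {34, 39, 16, 33, 3, 7}.
  Root 16: left subtree has 2 nodes {34, 39}, right has 3 {33, 3, 7}.
    Root 34: left subtree has 0 nodes { }, right has 1 {39}.
    Root 7: left subtree has 2 nodes {33, 3}, right has 0 { }.
      Root 33: left subtree has 0 nodes { }, right has 1 {3}.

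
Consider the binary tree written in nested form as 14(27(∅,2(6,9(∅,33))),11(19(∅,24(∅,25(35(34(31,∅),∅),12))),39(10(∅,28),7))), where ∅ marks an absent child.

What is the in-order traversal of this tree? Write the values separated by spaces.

In-order visits the left subtree, then the node, then the right subtree.
At 14: go left to 27.
  At 27: no left child.
  Visit 27.
  At 27: go right to 2.
    At 2: go left to 6.
      6 is a leaf — visit 6.
    Visit 2.
    At 2: go right to 9.
      At 9: no left child.
      Visit 9.
      At 9: go right to 33.
        33 is a leaf — visit 33.
Visit 14.
At 14: go right to 11.
  At 11: go left to 19.
    At 19: no left child.
    Visit 19.
    At 19: go right to 24.
      At 24: no left child.
      Visit 24.
      At 24: go right to 25.
        At 25: go left to 35.
          At 35: go left to 34.
            At 34: go left to 31.
              31 is a leaf — visit 31.
            Visit 34.
            At 34: no right child.
          Visit 35.
          At 35: no right child.
        Visit 25.
        At 25: go right to 12.
          12 is a leaf — visit 12.
  Visit 11.
  At 11: go right to 39.
    At 39: go left to 10.
      At 10: no left child.
      Visit 10.
      At 10: go right to 28.
        28 is a leaf — visit 28.
    Visit 39.
    At 39: go right to 7.
      7 is a leaf — visit 7.

27 6 2 9 33 14 19 24 31 34 35 25 12 11 10 28 39 7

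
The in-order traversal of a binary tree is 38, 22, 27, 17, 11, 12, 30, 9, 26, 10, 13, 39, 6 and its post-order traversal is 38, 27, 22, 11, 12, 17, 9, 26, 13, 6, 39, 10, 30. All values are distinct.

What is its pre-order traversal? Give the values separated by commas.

30, 17, 22, 38, 27, 12, 11, 10, 26, 9, 39, 13, 6

The last element of post-order is the root; it splits in-order into left and right subtrees.
Root 30: left subtree has 6 nodes {38, 22, 27, 17, 11, 12}, right has 6 {9, 26, 10, 13, 39, 6}.
  Root 17: left subtree has 3 nodes {38, 22, 27}, right has 2 {11, 12}.
    Root 22: left subtree has 1 node {38}, right has 1 {27}.
    Root 12: left subtree has 1 node {11}, right has 0 { }.
  Root 10: left subtree has 2 nodes {9, 26}, right has 3 {13, 39, 6}.
    Root 26: left subtree has 1 node {9}, right has 0 { }.
    Root 39: left subtree has 1 node {13}, right has 1 {6}.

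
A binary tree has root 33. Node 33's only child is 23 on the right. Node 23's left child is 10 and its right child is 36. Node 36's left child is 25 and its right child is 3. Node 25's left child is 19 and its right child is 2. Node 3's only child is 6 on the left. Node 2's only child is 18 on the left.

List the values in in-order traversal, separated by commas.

In-order visits the left subtree, then the node, then the right subtree.
At 33: no left child.
Visit 33.
At 33: go right to 23.
  At 23: go left to 10.
    10 is a leaf — visit 10.
  Visit 23.
  At 23: go right to 36.
    At 36: go left to 25.
      At 25: go left to 19.
        19 is a leaf — visit 19.
      Visit 25.
      At 25: go right to 2.
        At 2: go left to 18.
          18 is a leaf — visit 18.
        Visit 2.
        At 2: no right child.
    Visit 36.
    At 36: go right to 3.
      At 3: go left to 6.
        6 is a leaf — visit 6.
      Visit 3.
      At 3: no right child.

33, 10, 23, 19, 25, 18, 2, 36, 6, 3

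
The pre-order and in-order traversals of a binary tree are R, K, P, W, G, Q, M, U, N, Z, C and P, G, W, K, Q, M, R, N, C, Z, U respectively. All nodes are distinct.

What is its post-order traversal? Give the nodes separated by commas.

The first element of pre-order is the root; it splits in-order into left and right subtrees.
Root R: left subtree has 6 nodes {P, G, W, K, Q, M}, right has 4 {N, C, Z, U}.
  Root K: left subtree has 3 nodes {P, G, W}, right has 2 {Q, M}.
    Root P: left subtree has 0 nodes { }, right has 2 {G, W}.
      Root W: left subtree has 1 node {G}, right has 0 { }.
    Root Q: left subtree has 0 nodes { }, right has 1 {M}.
  Root U: left subtree has 3 nodes {N, C, Z}, right has 0 { }.
    Root N: left subtree has 0 nodes { }, right has 2 {C, Z}.
      Root Z: left subtree has 1 node {C}, right has 0 { }.

G, W, P, M, Q, K, C, Z, N, U, R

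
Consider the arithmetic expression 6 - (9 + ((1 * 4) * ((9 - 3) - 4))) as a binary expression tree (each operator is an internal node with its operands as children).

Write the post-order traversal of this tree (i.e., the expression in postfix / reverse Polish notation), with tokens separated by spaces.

6 9 1 4 * 9 3 - 4 - * + -

Post-order on an expression tree gives postfix notation: for each operator, emit left operand, right operand, then the operator.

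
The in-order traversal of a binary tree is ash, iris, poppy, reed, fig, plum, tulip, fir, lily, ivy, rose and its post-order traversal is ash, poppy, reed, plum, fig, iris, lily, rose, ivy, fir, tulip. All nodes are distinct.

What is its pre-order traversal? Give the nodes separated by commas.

tulip, iris, ash, fig, reed, poppy, plum, fir, ivy, lily, rose

The last element of post-order is the root; it splits in-order into left and right subtrees.
Root tulip: left subtree has 6 nodes {ash, iris, poppy, reed, fig, plum}, right has 4 {fir, lily, ivy, rose}.
  Root iris: left subtree has 1 node {ash}, right has 4 {poppy, reed, fig, plum}.
    Root fig: left subtree has 2 nodes {poppy, reed}, right has 1 {plum}.
      Root reed: left subtree has 1 node {poppy}, right has 0 { }.
  Root fir: left subtree has 0 nodes { }, right has 3 {lily, ivy, rose}.
    Root ivy: left subtree has 1 node {lily}, right has 1 {rose}.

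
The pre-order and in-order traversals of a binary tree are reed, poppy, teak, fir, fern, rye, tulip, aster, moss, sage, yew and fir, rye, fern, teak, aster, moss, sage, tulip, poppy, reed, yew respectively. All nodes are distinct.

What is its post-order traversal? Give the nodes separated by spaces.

rye fern fir sage moss aster tulip teak poppy yew reed

The first element of pre-order is the root; it splits in-order into left and right subtrees.
Root reed: left subtree has 9 nodes {fir, rye, fern, teak, aster, moss, sage, tulip, poppy}, right has 1 {yew}.
  Root poppy: left subtree has 8 nodes {fir, rye, fern, teak, aster, moss, sage, tulip}, right has 0 { }.
    Root teak: left subtree has 3 nodes {fir, rye, fern}, right has 4 {aster, moss, sage, tulip}.
      Root fir: left subtree has 0 nodes { }, right has 2 {rye, fern}.
        Root fern: left subtree has 1 node {rye}, right has 0 { }.
      Root tulip: left subtree has 3 nodes {aster, moss, sage}, right has 0 { }.
        Root aster: left subtree has 0 nodes { }, right has 2 {moss, sage}.
          Root moss: left subtree has 0 nodes { }, right has 1 {sage}.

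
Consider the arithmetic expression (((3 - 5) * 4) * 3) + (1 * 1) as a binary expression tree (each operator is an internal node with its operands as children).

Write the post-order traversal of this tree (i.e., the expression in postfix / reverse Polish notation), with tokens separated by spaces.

Post-order on an expression tree gives postfix notation: for each operator, emit left operand, right operand, then the operator.

3 5 - 4 * 3 * 1 1 * +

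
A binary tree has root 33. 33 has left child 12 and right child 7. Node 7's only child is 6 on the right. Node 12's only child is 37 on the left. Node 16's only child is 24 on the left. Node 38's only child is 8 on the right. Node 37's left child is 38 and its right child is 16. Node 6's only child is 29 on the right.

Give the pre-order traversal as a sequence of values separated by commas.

33, 12, 37, 38, 8, 16, 24, 7, 6, 29

Pre-order visits the node, then its left subtree, then its right subtree.
Visit 33.
At 33: go left to 12.
  Visit 12.
  At 12: go left to 37.
    Visit 37.
    At 37: go left to 38.
      Visit 38.
      At 38: no left child.
      At 38: go right to 8.
        8 is a leaf — visit 8.
    At 37: go right to 16.
      Visit 16.
      At 16: go left to 24.
        24 is a leaf — visit 24.
      At 16: no right child.
  At 12: no right child.
At 33: go right to 7.
  Visit 7.
  At 7: no left child.
  At 7: go right to 6.
    Visit 6.
    At 6: no left child.
    At 6: go right to 29.
      29 is a leaf — visit 29.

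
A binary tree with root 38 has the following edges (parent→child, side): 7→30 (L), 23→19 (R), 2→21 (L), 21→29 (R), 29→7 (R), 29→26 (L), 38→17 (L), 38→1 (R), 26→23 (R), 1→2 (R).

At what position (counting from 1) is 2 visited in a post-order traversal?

Post-order visits the left subtree, then the right subtree, then the node.
At 38: go left to 17.
  17 is a leaf — visit 17.
At 38: go right to 1.
  At 1: no left child.
  At 1: go right to 2.
    At 2: go left to 21.
      At 21: no left child.
      At 21: go right to 29.
        At 29: go left to 26.
          At 26: no left child.
          At 26: go right to 23.
            At 23: no left child.
            At 23: go right to 19.
              19 is a leaf — visit 19.
            Visit 23.
          Visit 26.
        At 29: go right to 7.
          At 7: go left to 30.
            30 is a leaf — visit 30.
          At 7: no right child.
          Visit 7.
        Visit 29.
      Visit 21.
    At 2: no right child.
    Visit 2.
  Visit 1.
Visit 38.
Full post-order sequence: 17, 19, 23, 26, 30, 7, 29, 21, 2, 1, 38.

9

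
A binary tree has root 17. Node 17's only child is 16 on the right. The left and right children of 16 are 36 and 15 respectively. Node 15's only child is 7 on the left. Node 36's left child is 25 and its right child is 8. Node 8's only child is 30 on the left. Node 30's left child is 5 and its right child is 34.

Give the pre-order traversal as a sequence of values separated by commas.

17, 16, 36, 25, 8, 30, 5, 34, 15, 7

Pre-order visits the node, then its left subtree, then its right subtree.
Visit 17.
At 17: no left child.
At 17: go right to 16.
  Visit 16.
  At 16: go left to 36.
    Visit 36.
    At 36: go left to 25.
      25 is a leaf — visit 25.
    At 36: go right to 8.
      Visit 8.
      At 8: go left to 30.
        Visit 30.
        At 30: go left to 5.
          5 is a leaf — visit 5.
        At 30: go right to 34.
          34 is a leaf — visit 34.
      At 8: no right child.
  At 16: go right to 15.
    Visit 15.
    At 15: go left to 7.
      7 is a leaf — visit 7.
    At 15: no right child.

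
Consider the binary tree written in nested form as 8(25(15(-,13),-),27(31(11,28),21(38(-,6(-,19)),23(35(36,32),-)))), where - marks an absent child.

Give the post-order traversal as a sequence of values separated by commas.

Post-order visits the left subtree, then the right subtree, then the node.
At 8: go left to 25.
  At 25: go left to 15.
    At 15: no left child.
    At 15: go right to 13.
      13 is a leaf — visit 13.
    Visit 15.
  At 25: no right child.
  Visit 25.
At 8: go right to 27.
  At 27: go left to 31.
    At 31: go left to 11.
      11 is a leaf — visit 11.
    At 31: go right to 28.
      28 is a leaf — visit 28.
    Visit 31.
  At 27: go right to 21.
    At 21: go left to 38.
      At 38: no left child.
      At 38: go right to 6.
        At 6: no left child.
        At 6: go right to 19.
          19 is a leaf — visit 19.
        Visit 6.
      Visit 38.
    At 21: go right to 23.
      At 23: go left to 35.
        At 35: go left to 36.
          36 is a leaf — visit 36.
        At 35: go right to 32.
          32 is a leaf — visit 32.
        Visit 35.
      At 23: no right child.
      Visit 23.
    Visit 21.
  Visit 27.
Visit 8.

13, 15, 25, 11, 28, 31, 19, 6, 38, 36, 32, 35, 23, 21, 27, 8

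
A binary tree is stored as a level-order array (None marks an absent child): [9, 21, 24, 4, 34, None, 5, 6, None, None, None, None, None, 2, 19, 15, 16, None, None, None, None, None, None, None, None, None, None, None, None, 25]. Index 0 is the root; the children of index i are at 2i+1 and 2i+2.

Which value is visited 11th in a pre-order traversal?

19

Pre-order visits the node, then its left subtree, then its right subtree.
Visit 9.
At 9: go left to 21.
  Visit 21.
  At 21: go left to 4.
    Visit 4.
    At 4: go left to 6.
      Visit 6.
      At 6: go left to 15.
        15 is a leaf — visit 15.
      At 6: go right to 16.
        16 is a leaf — visit 16.
    At 4: no right child.
  At 21: go right to 34.
    34 is a leaf — visit 34.
At 9: go right to 24.
  Visit 24.
  At 24: no left child.
  At 24: go right to 5.
    Visit 5.
    At 5: go left to 2.
      2 is a leaf — visit 2.
    At 5: go right to 19.
      Visit 19.
      At 19: go left to 25.
        25 is a leaf — visit 25.
      At 19: no right child.
Full pre-order sequence: 9, 21, 4, 6, 15, 16, 34, 24, 5, 2, 19, 25.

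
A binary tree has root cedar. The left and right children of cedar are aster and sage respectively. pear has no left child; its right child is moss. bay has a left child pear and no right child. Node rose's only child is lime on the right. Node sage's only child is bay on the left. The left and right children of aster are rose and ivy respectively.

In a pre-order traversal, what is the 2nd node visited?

Pre-order visits the node, then its left subtree, then its right subtree.
Visit cedar.
At cedar: go left to aster.
  Visit aster.
  At aster: go left to rose.
    Visit rose.
    At rose: no left child.
    At rose: go right to lime.
      lime is a leaf — visit lime.
  At aster: go right to ivy.
    ivy is a leaf — visit ivy.
At cedar: go right to sage.
  Visit sage.
  At sage: go left to bay.
    Visit bay.
    At bay: go left to pear.
      Visit pear.
      At pear: no left child.
      At pear: go right to moss.
        moss is a leaf — visit moss.
    At bay: no right child.
  At sage: no right child.
Full pre-order sequence: cedar, aster, rose, lime, ivy, sage, bay, pear, moss.

aster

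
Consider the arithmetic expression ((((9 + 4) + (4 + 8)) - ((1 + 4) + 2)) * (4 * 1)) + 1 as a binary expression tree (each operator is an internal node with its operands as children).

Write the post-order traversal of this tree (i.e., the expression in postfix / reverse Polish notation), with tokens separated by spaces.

9 4 + 4 8 + + 1 4 + 2 + - 4 1 * * 1 +

Post-order on an expression tree gives postfix notation: for each operator, emit left operand, right operand, then the operator.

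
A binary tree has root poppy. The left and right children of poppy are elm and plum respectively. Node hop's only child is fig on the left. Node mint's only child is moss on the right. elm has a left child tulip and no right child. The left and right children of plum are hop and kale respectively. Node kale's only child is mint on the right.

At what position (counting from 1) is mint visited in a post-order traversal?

6

Post-order visits the left subtree, then the right subtree, then the node.
At poppy: go left to elm.
  At elm: go left to tulip.
    tulip is a leaf — visit tulip.
  At elm: no right child.
  Visit elm.
At poppy: go right to plum.
  At plum: go left to hop.
    At hop: go left to fig.
      fig is a leaf — visit fig.
    At hop: no right child.
    Visit hop.
  At plum: go right to kale.
    At kale: no left child.
    At kale: go right to mint.
      At mint: no left child.
      At mint: go right to moss.
        moss is a leaf — visit moss.
      Visit mint.
    Visit kale.
  Visit plum.
Visit poppy.
Full post-order sequence: tulip, elm, fig, hop, moss, mint, kale, plum, poppy.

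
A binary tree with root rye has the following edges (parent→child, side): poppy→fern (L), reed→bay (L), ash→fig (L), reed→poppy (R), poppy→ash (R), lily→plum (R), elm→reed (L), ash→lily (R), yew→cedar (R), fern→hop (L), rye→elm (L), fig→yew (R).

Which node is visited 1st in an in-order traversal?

In-order visits the left subtree, then the node, then the right subtree.
At rye: go left to elm.
  At elm: go left to reed.
    At reed: go left to bay.
      bay is a leaf — visit bay.
    Visit reed.
    At reed: go right to poppy.
      At poppy: go left to fern.
        At fern: go left to hop.
          hop is a leaf — visit hop.
        Visit fern.
        At fern: no right child.
      Visit poppy.
      At poppy: go right to ash.
        At ash: go left to fig.
          At fig: no left child.
          Visit fig.
          At fig: go right to yew.
            At yew: no left child.
            Visit yew.
            At yew: go right to cedar.
              cedar is a leaf — visit cedar.
        Visit ash.
        At ash: go right to lily.
          At lily: no left child.
          Visit lily.
          At lily: go right to plum.
            plum is a leaf — visit plum.
  Visit elm.
  At elm: no right child.
Visit rye.
At rye: no right child.
Full in-order sequence: bay, reed, hop, fern, poppy, fig, yew, cedar, ash, lily, plum, elm, rye.

bay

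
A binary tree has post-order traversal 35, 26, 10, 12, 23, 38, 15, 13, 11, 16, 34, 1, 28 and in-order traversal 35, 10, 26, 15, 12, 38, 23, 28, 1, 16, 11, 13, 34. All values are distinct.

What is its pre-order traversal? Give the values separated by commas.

28, 15, 10, 35, 26, 38, 12, 23, 1, 34, 16, 11, 13

The last element of post-order is the root; it splits in-order into left and right subtrees.
Root 28: left subtree has 7 nodes {35, 10, 26, 15, 12, 38, 23}, right has 5 {1, 16, 11, 13, 34}.
  Root 15: left subtree has 3 nodes {35, 10, 26}, right has 3 {12, 38, 23}.
    Root 10: left subtree has 1 node {35}, right has 1 {26}.
    Root 38: left subtree has 1 node {12}, right has 1 {23}.
  Root 1: left subtree has 0 nodes { }, right has 4 {16, 11, 13, 34}.
    Root 34: left subtree has 3 nodes {16, 11, 13}, right has 0 { }.
      Root 16: left subtree has 0 nodes { }, right has 2 {11, 13}.
        Root 11: left subtree has 0 nodes { }, right has 1 {13}.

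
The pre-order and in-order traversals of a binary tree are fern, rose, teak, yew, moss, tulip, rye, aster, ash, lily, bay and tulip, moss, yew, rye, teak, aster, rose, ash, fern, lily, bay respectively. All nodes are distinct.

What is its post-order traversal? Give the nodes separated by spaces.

The first element of pre-order is the root; it splits in-order into left and right subtrees.
Root fern: left subtree has 8 nodes {tulip, moss, yew, rye, teak, aster, rose, ash}, right has 2 {lily, bay}.
  Root rose: left subtree has 6 nodes {tulip, moss, yew, rye, teak, aster}, right has 1 {ash}.
    Root teak: left subtree has 4 nodes {tulip, moss, yew, rye}, right has 1 {aster}.
      Root yew: left subtree has 2 nodes {tulip, moss}, right has 1 {rye}.
        Root moss: left subtree has 1 node {tulip}, right has 0 { }.
  Root lily: left subtree has 0 nodes { }, right has 1 {bay}.

tulip moss rye yew aster teak ash rose bay lily fern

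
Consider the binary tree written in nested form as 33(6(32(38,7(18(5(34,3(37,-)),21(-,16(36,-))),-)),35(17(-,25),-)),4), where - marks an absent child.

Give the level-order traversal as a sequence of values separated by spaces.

Level-order visits nodes level by level from the root, left to right within each level.
Level 0: 33
Level 1: 6, 4
Level 2: 32, 35
Level 3: 38, 7, 17
Level 4: 18, 25
Level 5: 5, 21
Level 6: 34, 3, 16
Level 7: 37, 36

33 6 4 32 35 38 7 17 18 25 5 21 34 3 16 37 36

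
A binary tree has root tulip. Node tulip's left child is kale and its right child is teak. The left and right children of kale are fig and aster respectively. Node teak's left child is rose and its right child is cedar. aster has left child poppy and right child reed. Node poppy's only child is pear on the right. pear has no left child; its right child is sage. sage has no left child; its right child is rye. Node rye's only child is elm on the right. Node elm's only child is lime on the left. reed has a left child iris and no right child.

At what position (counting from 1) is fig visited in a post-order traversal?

Post-order visits the left subtree, then the right subtree, then the node.
At tulip: go left to kale.
  At kale: go left to fig.
    fig is a leaf — visit fig.
  At kale: go right to aster.
    At aster: go left to poppy.
      At poppy: no left child.
      At poppy: go right to pear.
        At pear: no left child.
        At pear: go right to sage.
          At sage: no left child.
          At sage: go right to rye.
            At rye: no left child.
            At rye: go right to elm.
              At elm: go left to lime.
                lime is a leaf — visit lime.
              At elm: no right child.
              Visit elm.
            Visit rye.
          Visit sage.
        Visit pear.
      Visit poppy.
    At aster: go right to reed.
      At reed: go left to iris.
        iris is a leaf — visit iris.
      At reed: no right child.
      Visit reed.
    Visit aster.
  Visit kale.
At tulip: go right to teak.
  At teak: go left to rose.
    rose is a leaf — visit rose.
  At teak: go right to cedar.
    cedar is a leaf — visit cedar.
  Visit teak.
Visit tulip.
Full post-order sequence: fig, lime, elm, rye, sage, pear, poppy, iris, reed, aster, kale, rose, cedar, teak, tulip.

1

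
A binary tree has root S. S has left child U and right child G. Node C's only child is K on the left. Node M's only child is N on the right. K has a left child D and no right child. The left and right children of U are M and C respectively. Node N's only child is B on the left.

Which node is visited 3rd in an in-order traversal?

In-order visits the left subtree, then the node, then the right subtree.
At S: go left to U.
  At U: go left to M.
    At M: no left child.
    Visit M.
    At M: go right to N.
      At N: go left to B.
        B is a leaf — visit B.
      Visit N.
      At N: no right child.
  Visit U.
  At U: go right to C.
    At C: go left to K.
      At K: go left to D.
        D is a leaf — visit D.
      Visit K.
      At K: no right child.
    Visit C.
    At C: no right child.
Visit S.
At S: go right to G.
  G is a leaf — visit G.
Full in-order sequence: M, B, N, U, D, K, C, S, G.

N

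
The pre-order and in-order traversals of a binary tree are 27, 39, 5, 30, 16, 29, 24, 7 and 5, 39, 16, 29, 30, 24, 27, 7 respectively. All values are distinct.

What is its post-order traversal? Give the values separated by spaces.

5 29 16 24 30 39 7 27

The first element of pre-order is the root; it splits in-order into left and right subtrees.
Root 27: left subtree has 6 nodes {5, 39, 16, 29, 30, 24}, right has 1 {7}.
  Root 39: left subtree has 1 node {5}, right has 4 {16, 29, 30, 24}.
    Root 30: left subtree has 2 nodes {16, 29}, right has 1 {24}.
      Root 16: left subtree has 0 nodes { }, right has 1 {29}.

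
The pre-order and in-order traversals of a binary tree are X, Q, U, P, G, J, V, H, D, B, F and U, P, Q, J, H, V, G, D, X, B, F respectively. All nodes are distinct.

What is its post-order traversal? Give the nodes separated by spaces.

P U H V J D G Q F B X

The first element of pre-order is the root; it splits in-order into left and right subtrees.
Root X: left subtree has 8 nodes {U, P, Q, J, H, V, G, D}, right has 2 {B, F}.
  Root Q: left subtree has 2 nodes {U, P}, right has 5 {J, H, V, G, D}.
    Root U: left subtree has 0 nodes { }, right has 1 {P}.
    Root G: left subtree has 3 nodes {J, H, V}, right has 1 {D}.
      Root J: left subtree has 0 nodes { }, right has 2 {H, V}.
        Root V: left subtree has 1 node {H}, right has 0 { }.
  Root B: left subtree has 0 nodes { }, right has 1 {F}.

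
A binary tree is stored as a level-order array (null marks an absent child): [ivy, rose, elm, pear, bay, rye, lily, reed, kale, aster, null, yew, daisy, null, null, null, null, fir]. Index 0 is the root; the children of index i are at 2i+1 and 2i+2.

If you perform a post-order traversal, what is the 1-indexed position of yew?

Post-order visits the left subtree, then the right subtree, then the node.
At ivy: go left to rose.
  At rose: go left to pear.
    At pear: go left to reed.
      reed is a leaf — visit reed.
    At pear: go right to kale.
      At kale: go left to fir.
        fir is a leaf — visit fir.
      At kale: no right child.
      Visit kale.
    Visit pear.
  At rose: go right to bay.
    At bay: go left to aster.
      aster is a leaf — visit aster.
    At bay: no right child.
    Visit bay.
  Visit rose.
At ivy: go right to elm.
  At elm: go left to rye.
    At rye: go left to yew.
      yew is a leaf — visit yew.
    At rye: go right to daisy.
      daisy is a leaf — visit daisy.
    Visit rye.
  At elm: go right to lily.
    lily is a leaf — visit lily.
  Visit elm.
Visit ivy.
Full post-order sequence: reed, fir, kale, pear, aster, bay, rose, yew, daisy, rye, lily, elm, ivy.

8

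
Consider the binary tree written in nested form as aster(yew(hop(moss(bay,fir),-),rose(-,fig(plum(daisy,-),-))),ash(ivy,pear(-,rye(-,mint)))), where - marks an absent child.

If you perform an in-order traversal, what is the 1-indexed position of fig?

9

In-order visits the left subtree, then the node, then the right subtree.
At aster: go left to yew.
  At yew: go left to hop.
    At hop: go left to moss.
      At moss: go left to bay.
        bay is a leaf — visit bay.
      Visit moss.
      At moss: go right to fir.
        fir is a leaf — visit fir.
    Visit hop.
    At hop: no right child.
  Visit yew.
  At yew: go right to rose.
    At rose: no left child.
    Visit rose.
    At rose: go right to fig.
      At fig: go left to plum.
        At plum: go left to daisy.
          daisy is a leaf — visit daisy.
        Visit plum.
        At plum: no right child.
      Visit fig.
      At fig: no right child.
Visit aster.
At aster: go right to ash.
  At ash: go left to ivy.
    ivy is a leaf — visit ivy.
  Visit ash.
  At ash: go right to pear.
    At pear: no left child.
    Visit pear.
    At pear: go right to rye.
      At rye: no left child.
      Visit rye.
      At rye: go right to mint.
        mint is a leaf — visit mint.
Full in-order sequence: bay, moss, fir, hop, yew, rose, daisy, plum, fig, aster, ivy, ash, pear, rye, mint.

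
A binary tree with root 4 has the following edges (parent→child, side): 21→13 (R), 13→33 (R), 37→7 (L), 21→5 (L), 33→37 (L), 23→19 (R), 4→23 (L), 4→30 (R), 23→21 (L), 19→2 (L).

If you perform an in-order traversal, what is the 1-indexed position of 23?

7

In-order visits the left subtree, then the node, then the right subtree.
At 4: go left to 23.
  At 23: go left to 21.
    At 21: go left to 5.
      5 is a leaf — visit 5.
    Visit 21.
    At 21: go right to 13.
      At 13: no left child.
      Visit 13.
      At 13: go right to 33.
        At 33: go left to 37.
          At 37: go left to 7.
            7 is a leaf — visit 7.
          Visit 37.
          At 37: no right child.
        Visit 33.
        At 33: no right child.
  Visit 23.
  At 23: go right to 19.
    At 19: go left to 2.
      2 is a leaf — visit 2.
    Visit 19.
    At 19: no right child.
Visit 4.
At 4: go right to 30.
  30 is a leaf — visit 30.
Full in-order sequence: 5, 21, 13, 7, 37, 33, 23, 2, 19, 4, 30.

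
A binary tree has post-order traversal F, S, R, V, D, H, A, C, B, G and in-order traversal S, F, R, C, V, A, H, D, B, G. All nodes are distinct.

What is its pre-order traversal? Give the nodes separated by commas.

G, B, C, R, S, F, A, V, H, D

The last element of post-order is the root; it splits in-order into left and right subtrees.
Root G: left subtree has 9 nodes {S, F, R, C, V, A, H, D, B}, right has 0 { }.
  Root B: left subtree has 8 nodes {S, F, R, C, V, A, H, D}, right has 0 { }.
    Root C: left subtree has 3 nodes {S, F, R}, right has 4 {V, A, H, D}.
      Root R: left subtree has 2 nodes {S, F}, right has 0 { }.
        Root S: left subtree has 0 nodes { }, right has 1 {F}.
      Root A: left subtree has 1 node {V}, right has 2 {H, D}.
        Root H: left subtree has 0 nodes { }, right has 1 {D}.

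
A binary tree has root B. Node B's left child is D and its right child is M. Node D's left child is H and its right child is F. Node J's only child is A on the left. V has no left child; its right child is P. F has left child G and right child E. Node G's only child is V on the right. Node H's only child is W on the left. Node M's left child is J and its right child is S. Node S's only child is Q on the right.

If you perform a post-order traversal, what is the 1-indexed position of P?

Post-order visits the left subtree, then the right subtree, then the node.
At B: go left to D.
  At D: go left to H.
    At H: go left to W.
      W is a leaf — visit W.
    At H: no right child.
    Visit H.
  At D: go right to F.
    At F: go left to G.
      At G: no left child.
      At G: go right to V.
        At V: no left child.
        At V: go right to P.
          P is a leaf — visit P.
        Visit V.
      Visit G.
    At F: go right to E.
      E is a leaf — visit E.
    Visit F.
  Visit D.
At B: go right to M.
  At M: go left to J.
    At J: go left to A.
      A is a leaf — visit A.
    At J: no right child.
    Visit J.
  At M: go right to S.
    At S: no left child.
    At S: go right to Q.
      Q is a leaf — visit Q.
    Visit S.
  Visit M.
Visit B.
Full post-order sequence: W, H, P, V, G, E, F, D, A, J, Q, S, M, B.

3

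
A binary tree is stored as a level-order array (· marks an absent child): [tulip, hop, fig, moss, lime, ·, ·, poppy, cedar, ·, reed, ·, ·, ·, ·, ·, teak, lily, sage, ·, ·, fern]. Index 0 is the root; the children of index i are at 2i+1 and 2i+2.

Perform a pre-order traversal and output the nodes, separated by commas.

tulip, hop, moss, poppy, teak, cedar, lily, sage, lime, reed, fern, fig

Pre-order visits the node, then its left subtree, then its right subtree.
Visit tulip.
At tulip: go left to hop.
  Visit hop.
  At hop: go left to moss.
    Visit moss.
    At moss: go left to poppy.
      Visit poppy.
      At poppy: no left child.
      At poppy: go right to teak.
        teak is a leaf — visit teak.
    At moss: go right to cedar.
      Visit cedar.
      At cedar: go left to lily.
        lily is a leaf — visit lily.
      At cedar: go right to sage.
        sage is a leaf — visit sage.
  At hop: go right to lime.
    Visit lime.
    At lime: no left child.
    At lime: go right to reed.
      Visit reed.
      At reed: go left to fern.
        fern is a leaf — visit fern.
      At reed: no right child.
At tulip: go right to fig.
  fig is a leaf — visit fig.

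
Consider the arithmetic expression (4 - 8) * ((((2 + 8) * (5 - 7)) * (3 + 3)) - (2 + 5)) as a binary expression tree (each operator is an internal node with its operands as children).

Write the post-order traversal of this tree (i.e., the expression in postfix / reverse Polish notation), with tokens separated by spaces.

Post-order on an expression tree gives postfix notation: for each operator, emit left operand, right operand, then the operator.

4 8 - 2 8 + 5 7 - * 3 3 + * 2 5 + - *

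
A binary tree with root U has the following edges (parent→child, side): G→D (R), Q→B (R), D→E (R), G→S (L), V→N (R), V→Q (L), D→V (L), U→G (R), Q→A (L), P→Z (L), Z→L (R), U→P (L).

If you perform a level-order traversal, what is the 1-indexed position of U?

Level-order visits nodes level by level from the root, left to right within each level.
Level 0: U
Level 1: P, G
Level 2: Z, S, D
Level 3: L, V, E
Level 4: Q, N
Level 5: A, B
Full level-order sequence: U, P, G, Z, S, D, L, V, E, Q, N, A, B.

1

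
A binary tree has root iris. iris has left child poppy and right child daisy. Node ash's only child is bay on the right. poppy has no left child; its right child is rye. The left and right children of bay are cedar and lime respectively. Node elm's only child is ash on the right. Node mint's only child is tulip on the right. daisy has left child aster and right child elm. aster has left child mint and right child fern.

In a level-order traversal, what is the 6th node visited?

Level-order visits nodes level by level from the root, left to right within each level.
Level 0: iris
Level 1: poppy, daisy
Level 2: rye, aster, elm
Level 3: mint, fern, ash
Level 4: tulip, bay
Level 5: cedar, lime
Full level-order sequence: iris, poppy, daisy, rye, aster, elm, mint, fern, ash, tulip, bay, cedar, lime.

elm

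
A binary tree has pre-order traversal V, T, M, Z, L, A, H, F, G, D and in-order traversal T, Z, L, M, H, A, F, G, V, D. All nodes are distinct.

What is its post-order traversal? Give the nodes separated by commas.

L, Z, H, G, F, A, M, T, D, V

The first element of pre-order is the root; it splits in-order into left and right subtrees.
Root V: left subtree has 8 nodes {T, Z, L, M, H, A, F, G}, right has 1 {D}.
  Root T: left subtree has 0 nodes { }, right has 7 {Z, L, M, H, A, F, G}.
    Root M: left subtree has 2 nodes {Z, L}, right has 4 {H, A, F, G}.
      Root Z: left subtree has 0 nodes { }, right has 1 {L}.
      Root A: left subtree has 1 node {H}, right has 2 {F, G}.
        Root F: left subtree has 0 nodes { }, right has 1 {G}.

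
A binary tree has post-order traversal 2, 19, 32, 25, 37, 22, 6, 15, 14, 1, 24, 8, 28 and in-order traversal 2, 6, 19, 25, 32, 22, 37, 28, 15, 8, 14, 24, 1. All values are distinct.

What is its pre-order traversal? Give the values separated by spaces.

The last element of post-order is the root; it splits in-order into left and right subtrees.
Root 28: left subtree has 7 nodes {2, 6, 19, 25, 32, 22, 37}, right has 5 {15, 8, 14, 24, 1}.
  Root 6: left subtree has 1 node {2}, right has 5 {19, 25, 32, 22, 37}.
    Root 22: left subtree has 3 nodes {19, 25, 32}, right has 1 {37}.
      Root 25: left subtree has 1 node {19}, right has 1 {32}.
  Root 8: left subtree has 1 node {15}, right has 3 {14, 24, 1}.
    Root 24: left subtree has 1 node {14}, right has 1 {1}.

28 6 2 22 25 19 32 37 8 15 24 14 1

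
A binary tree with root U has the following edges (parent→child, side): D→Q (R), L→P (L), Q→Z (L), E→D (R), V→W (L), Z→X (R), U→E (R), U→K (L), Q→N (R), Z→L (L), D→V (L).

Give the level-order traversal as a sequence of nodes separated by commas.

U, K, E, D, V, Q, W, Z, N, L, X, P

Level-order visits nodes level by level from the root, left to right within each level.
Level 0: U
Level 1: K, E
Level 2: D
Level 3: V, Q
Level 4: W, Z, N
Level 5: L, X
Level 6: P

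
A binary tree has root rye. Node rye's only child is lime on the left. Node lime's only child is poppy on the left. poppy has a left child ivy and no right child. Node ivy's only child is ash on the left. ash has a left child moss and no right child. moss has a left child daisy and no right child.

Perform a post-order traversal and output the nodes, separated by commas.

Post-order visits the left subtree, then the right subtree, then the node.
At rye: go left to lime.
  At lime: go left to poppy.
    At poppy: go left to ivy.
      At ivy: go left to ash.
        At ash: go left to moss.
          At moss: go left to daisy.
            daisy is a leaf — visit daisy.
          At moss: no right child.
          Visit moss.
        At ash: no right child.
        Visit ash.
      At ivy: no right child.
      Visit ivy.
    At poppy: no right child.
    Visit poppy.
  At lime: no right child.
  Visit lime.
At rye: no right child.
Visit rye.

daisy, moss, ash, ivy, poppy, lime, rye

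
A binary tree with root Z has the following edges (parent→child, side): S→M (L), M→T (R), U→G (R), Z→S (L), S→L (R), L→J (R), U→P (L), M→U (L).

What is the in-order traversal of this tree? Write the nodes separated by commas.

In-order visits the left subtree, then the node, then the right subtree.
At Z: go left to S.
  At S: go left to M.
    At M: go left to U.
      At U: go left to P.
        P is a leaf — visit P.
      Visit U.
      At U: go right to G.
        G is a leaf — visit G.
    Visit M.
    At M: go right to T.
      T is a leaf — visit T.
  Visit S.
  At S: go right to L.
    At L: no left child.
    Visit L.
    At L: go right to J.
      J is a leaf — visit J.
Visit Z.
At Z: no right child.

P, U, G, M, T, S, L, J, Z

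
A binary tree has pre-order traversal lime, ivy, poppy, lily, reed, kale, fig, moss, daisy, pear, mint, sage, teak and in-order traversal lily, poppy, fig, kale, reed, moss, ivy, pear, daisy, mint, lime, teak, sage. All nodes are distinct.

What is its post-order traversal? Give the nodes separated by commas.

lily, fig, kale, moss, reed, poppy, pear, mint, daisy, ivy, teak, sage, lime

The first element of pre-order is the root; it splits in-order into left and right subtrees.
Root lime: left subtree has 10 nodes {lily, poppy, fig, kale, reed, moss, ivy, pear, daisy, mint}, right has 2 {teak, sage}.
  Root ivy: left subtree has 6 nodes {lily, poppy, fig, kale, reed, moss}, right has 3 {pear, daisy, mint}.
    Root poppy: left subtree has 1 node {lily}, right has 4 {fig, kale, reed, moss}.
      Root reed: left subtree has 2 nodes {fig, kale}, right has 1 {moss}.
        Root kale: left subtree has 1 node {fig}, right has 0 { }.
    Root daisy: left subtree has 1 node {pear}, right has 1 {mint}.
  Root sage: left subtree has 1 node {teak}, right has 0 { }.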